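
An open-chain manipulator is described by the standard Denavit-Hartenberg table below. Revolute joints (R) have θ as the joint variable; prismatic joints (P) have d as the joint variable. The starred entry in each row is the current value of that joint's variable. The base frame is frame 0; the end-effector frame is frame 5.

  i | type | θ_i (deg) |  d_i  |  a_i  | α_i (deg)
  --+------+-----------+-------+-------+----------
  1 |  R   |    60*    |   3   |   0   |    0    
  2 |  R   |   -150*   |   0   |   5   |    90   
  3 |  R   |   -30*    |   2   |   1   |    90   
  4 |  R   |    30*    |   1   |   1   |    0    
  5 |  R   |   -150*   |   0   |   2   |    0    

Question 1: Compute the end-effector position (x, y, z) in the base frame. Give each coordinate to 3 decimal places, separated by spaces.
-0.768 -5.250 1.701

after link 1: o_1 = (0.0000, 0.0000, 3.0000)
after link 2: o_2 = (-0.0000, -5.0000, 3.0000)
after link 3: o_3 = (-2.0000, -5.8660, 2.5000)
after link 4: o_4 = (-2.5000, -6.1160, 1.2010)
after link 5: o_5 = (-0.7679, -5.2500, 1.7010)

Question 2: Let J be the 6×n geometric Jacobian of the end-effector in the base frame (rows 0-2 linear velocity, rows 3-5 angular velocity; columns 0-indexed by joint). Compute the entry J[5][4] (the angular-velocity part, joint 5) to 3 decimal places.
axis z_4 = (-0.0000,0.5000,-0.8660); lever o_n−o_4 = (1.7321,0.8660,0.5000)
cross product → J_v[:, 4] = (1.0000,-1.5000,-0.8660)
J_ω[:, 4] = z_4
entry J[5][4] = -0.8660

-0.866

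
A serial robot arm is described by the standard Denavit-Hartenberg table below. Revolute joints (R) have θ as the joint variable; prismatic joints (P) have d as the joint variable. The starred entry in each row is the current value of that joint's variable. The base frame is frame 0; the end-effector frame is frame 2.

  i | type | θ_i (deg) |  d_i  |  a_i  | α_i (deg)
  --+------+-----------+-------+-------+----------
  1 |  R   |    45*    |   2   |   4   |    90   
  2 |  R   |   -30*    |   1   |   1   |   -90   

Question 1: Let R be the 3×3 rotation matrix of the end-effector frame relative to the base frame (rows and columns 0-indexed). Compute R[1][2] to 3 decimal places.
End-effector z-axis (col 2 of R) = (0.3536,0.3536,0.8660)
R[1][2] = 0.3536

0.354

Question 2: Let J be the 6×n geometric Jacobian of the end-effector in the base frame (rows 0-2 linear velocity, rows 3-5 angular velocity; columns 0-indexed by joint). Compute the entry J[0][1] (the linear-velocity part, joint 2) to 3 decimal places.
axis z_1 = (0.7071,-0.7071,0.0000); lever o_n−o_1 = (1.3195,-0.0947,-0.5000)
cross product → J_v[:, 1] = (0.3536,0.3536,0.8660)
J_ω[:, 1] = z_1
entry J[0][1] = 0.3536

0.354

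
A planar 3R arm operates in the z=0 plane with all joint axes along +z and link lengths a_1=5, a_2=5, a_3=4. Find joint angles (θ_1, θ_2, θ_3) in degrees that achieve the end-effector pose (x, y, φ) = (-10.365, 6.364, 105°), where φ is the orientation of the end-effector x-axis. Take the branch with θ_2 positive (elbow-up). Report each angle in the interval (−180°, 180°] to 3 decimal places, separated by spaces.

wrist centre = target − a_3·(cos φ, sin φ) = (-9.3297, 2.5003)
cos θ_2 = (93.2952−5²−5²)/(2·5·5) = 0.8659; θ_2 = 30.0138° (elbow-up)
β = atan2(2.5003,-9.3297) = 164.9977°; ψ = atan2(2.5010,9.3295) = 15.0069°
θ_1 = β − ψ = 149.9908°
θ_3 = φ − θ_1 − θ_2 = -75.0046° (wrapped to (-180°,180°])

149.991 30.014 -75.005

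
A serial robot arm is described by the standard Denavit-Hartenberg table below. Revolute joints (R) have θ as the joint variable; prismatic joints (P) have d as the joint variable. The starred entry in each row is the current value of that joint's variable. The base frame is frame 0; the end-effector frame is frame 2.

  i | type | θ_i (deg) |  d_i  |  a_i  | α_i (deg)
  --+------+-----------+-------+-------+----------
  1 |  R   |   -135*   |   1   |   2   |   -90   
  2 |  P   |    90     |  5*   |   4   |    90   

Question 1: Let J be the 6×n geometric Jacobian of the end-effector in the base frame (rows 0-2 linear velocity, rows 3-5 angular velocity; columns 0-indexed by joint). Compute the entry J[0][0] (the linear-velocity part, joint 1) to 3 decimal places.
4.950

axis z_0 = ẑ; lever o_n−o_0 = (2.1213,-4.9497,-3.0000)
cross product → J_v[:, 0] = (4.9497,2.1213,-0.0000)
J_ω[:, 0] = z_0
entry J[0][0] = 4.9497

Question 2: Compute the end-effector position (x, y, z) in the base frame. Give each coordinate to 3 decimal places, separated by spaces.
after link 1: o_1 = (-1.4142, -1.4142, 1.0000)
after link 2: o_2 = (2.1213, -4.9497, -3.0000)

2.121 -4.950 -3.000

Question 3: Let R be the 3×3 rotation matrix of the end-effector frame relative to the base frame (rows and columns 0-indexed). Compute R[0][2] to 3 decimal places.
End-effector z-axis (col 2 of R) = (-0.7071,-0.7071,0.0000)
R[0][2] = -0.7071

-0.707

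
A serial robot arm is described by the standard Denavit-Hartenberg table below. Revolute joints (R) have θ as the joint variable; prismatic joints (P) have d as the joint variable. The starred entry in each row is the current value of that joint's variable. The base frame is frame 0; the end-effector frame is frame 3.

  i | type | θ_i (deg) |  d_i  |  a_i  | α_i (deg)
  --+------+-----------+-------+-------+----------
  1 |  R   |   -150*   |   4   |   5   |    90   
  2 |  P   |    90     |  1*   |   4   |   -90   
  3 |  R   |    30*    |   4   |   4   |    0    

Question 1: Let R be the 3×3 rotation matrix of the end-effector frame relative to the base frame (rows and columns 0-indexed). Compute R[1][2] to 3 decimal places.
End-effector z-axis (col 2 of R) = (0.8660,0.5000,0.0000)
R[1][2] = 0.5000

0.500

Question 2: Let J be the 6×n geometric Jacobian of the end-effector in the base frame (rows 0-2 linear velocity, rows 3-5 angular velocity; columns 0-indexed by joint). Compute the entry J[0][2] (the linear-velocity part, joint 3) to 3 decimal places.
axis z_2 = (0.8660,0.5000,0.0000); lever o_n−o_2 = (4.4641,0.2679,3.4641)
cross product → J_v[:, 2] = (1.7321,-3.0000,-2.0000)
J_ω[:, 2] = z_2
entry J[0][2] = 1.7321

1.732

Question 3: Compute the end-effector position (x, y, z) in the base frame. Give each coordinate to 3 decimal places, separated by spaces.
after link 1: o_1 = (-4.3301, -2.5000, 4.0000)
after link 2: o_2 = (-4.8301, -1.6340, 8.0000)
after link 3: o_3 = (-0.3660, -1.3660, 11.4641)

-0.366 -1.366 11.464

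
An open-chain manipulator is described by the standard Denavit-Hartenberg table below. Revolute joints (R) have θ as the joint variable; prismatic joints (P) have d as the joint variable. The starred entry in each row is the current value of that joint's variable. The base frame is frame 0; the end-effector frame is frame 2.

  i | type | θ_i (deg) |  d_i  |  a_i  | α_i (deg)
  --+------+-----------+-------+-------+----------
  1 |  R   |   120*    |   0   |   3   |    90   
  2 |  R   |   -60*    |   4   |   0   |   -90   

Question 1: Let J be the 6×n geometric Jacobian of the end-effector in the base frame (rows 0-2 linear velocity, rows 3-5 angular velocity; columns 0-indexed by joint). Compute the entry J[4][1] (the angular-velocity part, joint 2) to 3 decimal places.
axis z_1 = (0.8660,0.5000,0.0000); lever o_n−o_1 = (3.4641,2.0000,0.0000)
cross product → J_v[:, 1] = (0.0000,0.0000,0.0000)
J_ω[:, 1] = z_1
entry J[4][1] = 0.5000

0.500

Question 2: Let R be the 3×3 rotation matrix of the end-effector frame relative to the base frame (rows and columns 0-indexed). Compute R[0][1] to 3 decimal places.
-0.866

End-effector y-axis (col 1 of R) = (-0.8660,-0.5000,-0.0000)
R[0][1] = -0.8660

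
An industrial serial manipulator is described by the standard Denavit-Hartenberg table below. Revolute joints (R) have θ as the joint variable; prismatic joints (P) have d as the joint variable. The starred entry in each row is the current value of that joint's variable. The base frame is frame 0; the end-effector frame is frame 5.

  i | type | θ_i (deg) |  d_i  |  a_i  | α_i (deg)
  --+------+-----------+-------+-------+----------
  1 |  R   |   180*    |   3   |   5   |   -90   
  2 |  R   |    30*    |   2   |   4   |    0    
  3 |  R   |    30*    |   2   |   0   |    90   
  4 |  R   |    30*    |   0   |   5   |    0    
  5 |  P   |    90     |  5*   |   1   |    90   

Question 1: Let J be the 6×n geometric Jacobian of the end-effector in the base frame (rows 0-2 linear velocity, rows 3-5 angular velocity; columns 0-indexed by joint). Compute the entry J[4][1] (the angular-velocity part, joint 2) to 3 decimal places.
-1.000

axis z_1 = (-0.0000,-1.0000,0.0000); lever o_n−o_1 = (-9.7093,-7.3660,-2.8170)
cross product → J_v[:, 1] = (2.8170,-0.0000,-9.7093)
J_ω[:, 1] = z_1
entry J[4][1] = -1.0000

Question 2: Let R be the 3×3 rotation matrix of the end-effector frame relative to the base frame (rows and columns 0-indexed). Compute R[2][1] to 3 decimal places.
End-effector y-axis (col 1 of R) = (-0.8660,0.0000,0.5000)
R[2][1] = 0.5000

0.500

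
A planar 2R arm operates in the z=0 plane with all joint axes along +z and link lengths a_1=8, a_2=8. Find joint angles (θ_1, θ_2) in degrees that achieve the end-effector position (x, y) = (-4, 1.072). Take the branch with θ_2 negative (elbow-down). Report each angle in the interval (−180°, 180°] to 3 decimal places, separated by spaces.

cos θ_2 = (17.1492−8²−8²)/(2·8·8) = -0.8660; θ_2 = -149.9996° (elbow-down)
β = atan2(1.0720,-4.0000) = 164.9973°; ψ = atan2(-4.0000,1.0718) = -74.9998°
θ_1 = β − ψ = 239.9971°

-120.003 -150.000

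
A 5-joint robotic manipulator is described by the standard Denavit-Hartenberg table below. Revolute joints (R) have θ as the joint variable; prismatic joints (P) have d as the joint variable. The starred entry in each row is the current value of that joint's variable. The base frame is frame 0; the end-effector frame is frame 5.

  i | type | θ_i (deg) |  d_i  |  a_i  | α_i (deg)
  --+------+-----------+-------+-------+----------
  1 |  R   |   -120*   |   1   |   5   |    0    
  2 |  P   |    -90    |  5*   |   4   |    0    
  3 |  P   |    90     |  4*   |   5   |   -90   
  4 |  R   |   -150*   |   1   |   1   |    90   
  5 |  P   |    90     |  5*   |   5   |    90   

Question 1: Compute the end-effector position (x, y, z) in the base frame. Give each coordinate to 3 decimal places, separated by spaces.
-1.585 -6.745 6.170

after link 1: o_1 = (-2.5000, -4.3301, 1.0000)
after link 2: o_2 = (-5.9641, -2.3301, 6.0000)
after link 3: o_3 = (-8.4641, -6.6603, 10.0000)
after link 4: o_4 = (-7.1651, -6.4103, 10.5000)
after link 5: o_5 = (-1.5849, -6.7452, 6.1699)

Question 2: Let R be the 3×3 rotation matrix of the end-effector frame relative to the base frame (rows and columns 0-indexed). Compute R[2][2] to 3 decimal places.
0.500

End-effector z-axis (col 2 of R) = (0.4330,0.7500,0.5000)
R[2][2] = 0.5000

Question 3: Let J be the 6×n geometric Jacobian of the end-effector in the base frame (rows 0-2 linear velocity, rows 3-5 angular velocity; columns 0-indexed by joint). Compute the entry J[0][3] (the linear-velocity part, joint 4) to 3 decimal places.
1.915

axis z_3 = (0.8660,-0.5000,0.0000); lever o_n−o_3 = (6.8792,-0.0849,-3.8301)
cross product → J_v[:, 3] = (1.9151,3.3170,3.3660)
J_ω[:, 3] = z_3
entry J[0][3] = 1.9151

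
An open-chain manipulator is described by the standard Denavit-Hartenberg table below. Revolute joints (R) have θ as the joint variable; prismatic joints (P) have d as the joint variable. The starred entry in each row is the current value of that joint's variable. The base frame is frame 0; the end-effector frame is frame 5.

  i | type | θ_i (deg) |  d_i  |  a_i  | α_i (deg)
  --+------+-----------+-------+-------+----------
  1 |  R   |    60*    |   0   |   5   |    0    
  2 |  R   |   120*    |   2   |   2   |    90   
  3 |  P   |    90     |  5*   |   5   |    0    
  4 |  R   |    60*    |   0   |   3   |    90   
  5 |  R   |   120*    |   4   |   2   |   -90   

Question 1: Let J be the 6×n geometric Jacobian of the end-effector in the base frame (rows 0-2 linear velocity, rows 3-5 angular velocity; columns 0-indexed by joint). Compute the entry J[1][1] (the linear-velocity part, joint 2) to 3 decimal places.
axis z_1 = (0.0000,0.0000,1.0000); lever o_n−o_1 = (-2.2679,6.7321,11.4641)
cross product → J_v[:, 1] = (-6.7321,-2.2679,0.0000)
J_ω[:, 1] = z_1
entry J[1][1] = -2.2679

-2.268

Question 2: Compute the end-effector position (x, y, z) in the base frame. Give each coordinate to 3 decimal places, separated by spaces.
0.232 11.062 11.464

after link 1: o_1 = (2.5000, 4.3301, 0.0000)
after link 2: o_2 = (0.5000, 4.3301, 2.0000)
after link 3: o_3 = (0.5000, 9.3301, 7.0000)
after link 4: o_4 = (3.0981, 9.3301, 8.5000)
after link 5: o_5 = (0.2321, 11.0622, 11.4641)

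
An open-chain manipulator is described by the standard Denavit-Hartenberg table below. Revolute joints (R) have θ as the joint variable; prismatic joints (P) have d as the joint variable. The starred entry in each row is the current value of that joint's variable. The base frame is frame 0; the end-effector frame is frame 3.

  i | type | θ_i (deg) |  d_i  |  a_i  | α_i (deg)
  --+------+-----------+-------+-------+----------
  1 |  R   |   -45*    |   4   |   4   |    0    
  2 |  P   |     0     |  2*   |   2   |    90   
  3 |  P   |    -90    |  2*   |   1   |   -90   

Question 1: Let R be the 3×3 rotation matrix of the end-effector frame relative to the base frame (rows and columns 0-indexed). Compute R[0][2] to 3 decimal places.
End-effector z-axis (col 2 of R) = (0.7071,-0.7071,0.0000)
R[0][2] = 0.7071

0.707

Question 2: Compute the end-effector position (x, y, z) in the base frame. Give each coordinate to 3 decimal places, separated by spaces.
2.828 -5.657 5.000

after link 1: o_1 = (2.8284, -2.8284, 4.0000)
after link 2: o_2 = (4.2426, -4.2426, 6.0000)
after link 3: o_3 = (2.8284, -5.6569, 5.0000)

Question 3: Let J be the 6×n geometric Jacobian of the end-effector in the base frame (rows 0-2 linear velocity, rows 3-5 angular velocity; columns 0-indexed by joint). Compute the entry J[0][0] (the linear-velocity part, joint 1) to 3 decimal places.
axis z_0 = ẑ; lever o_n−o_0 = (2.8284,-5.6569,5.0000)
cross product → J_v[:, 0] = (5.6569,2.8284,-0.0000)
J_ω[:, 0] = z_0
entry J[0][0] = 5.6569

5.657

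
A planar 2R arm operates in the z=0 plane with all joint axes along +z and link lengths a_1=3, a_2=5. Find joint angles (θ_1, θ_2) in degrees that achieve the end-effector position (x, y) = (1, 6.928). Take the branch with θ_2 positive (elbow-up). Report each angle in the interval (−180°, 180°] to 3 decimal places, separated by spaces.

43.569 60.006

cos θ_2 = (48.9972−3²−5²)/(2·3·5) = 0.4999; θ_2 = 60.0062° (elbow-up)
β = atan2(6.9280,1.0000) = 81.7866°; ψ = atan2(4.3304,5.4995) = 38.2173°
θ_1 = β − ψ = 43.5692°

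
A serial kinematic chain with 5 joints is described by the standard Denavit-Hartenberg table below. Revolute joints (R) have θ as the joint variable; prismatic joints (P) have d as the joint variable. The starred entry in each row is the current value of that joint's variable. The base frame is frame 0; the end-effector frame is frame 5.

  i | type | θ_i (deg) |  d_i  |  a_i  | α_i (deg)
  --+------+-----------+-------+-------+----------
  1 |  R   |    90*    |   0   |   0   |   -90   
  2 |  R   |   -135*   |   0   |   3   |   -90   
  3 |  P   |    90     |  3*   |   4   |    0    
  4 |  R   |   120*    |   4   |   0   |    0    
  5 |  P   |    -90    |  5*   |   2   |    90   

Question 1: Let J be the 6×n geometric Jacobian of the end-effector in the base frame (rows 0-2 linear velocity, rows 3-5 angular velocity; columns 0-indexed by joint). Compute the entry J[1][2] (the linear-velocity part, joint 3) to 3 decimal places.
prismatic axis z_2 = (0.0000,0.7071,0.7071)
J_v[:, 2] = z_2; J_ω[:, 2] = (0,0,0)
entry J[1][2] = 0.7071

0.707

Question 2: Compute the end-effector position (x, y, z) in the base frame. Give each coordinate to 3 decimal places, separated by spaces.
5.732 7.071 9.899

after link 1: o_1 = (0.0000, 0.0000, 0.0000)
after link 2: o_2 = (0.0000, -2.1213, 2.1213)
after link 3: o_3 = (4.0000, 0.0000, 4.2426)
after link 4: o_4 = (4.0000, 2.8284, 7.0711)
after link 5: o_5 = (5.7321, 7.0711, 9.8995)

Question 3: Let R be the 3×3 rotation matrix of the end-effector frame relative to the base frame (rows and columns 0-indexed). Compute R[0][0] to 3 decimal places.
End-effector x-axis (col 0 of R) = (0.8660,0.3536,-0.3536)
R[0][0] = 0.8660

0.866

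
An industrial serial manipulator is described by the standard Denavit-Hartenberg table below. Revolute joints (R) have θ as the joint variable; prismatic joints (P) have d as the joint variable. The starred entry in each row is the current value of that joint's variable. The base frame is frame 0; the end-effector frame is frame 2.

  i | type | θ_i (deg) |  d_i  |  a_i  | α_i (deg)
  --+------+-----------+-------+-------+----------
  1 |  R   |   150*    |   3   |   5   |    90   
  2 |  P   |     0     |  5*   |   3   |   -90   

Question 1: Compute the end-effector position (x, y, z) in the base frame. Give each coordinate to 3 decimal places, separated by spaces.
after link 1: o_1 = (-4.3301, 2.5000, 3.0000)
after link 2: o_2 = (-4.4282, 8.3301, 3.0000)

-4.428 8.330 3.000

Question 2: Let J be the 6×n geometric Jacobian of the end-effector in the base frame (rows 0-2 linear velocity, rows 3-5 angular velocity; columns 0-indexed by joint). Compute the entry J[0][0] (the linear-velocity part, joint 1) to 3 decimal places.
axis z_0 = ẑ; lever o_n−o_0 = (-4.4282,8.3301,3.0000)
cross product → J_v[:, 0] = (-8.3301,-4.4282,0.0000)
J_ω[:, 0] = z_0
entry J[0][0] = -8.3301

-8.330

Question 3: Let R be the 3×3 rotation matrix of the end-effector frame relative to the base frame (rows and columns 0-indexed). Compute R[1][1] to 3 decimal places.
-0.866

End-effector y-axis (col 1 of R) = (-0.5000,-0.8660,0.0000)
R[1][1] = -0.8660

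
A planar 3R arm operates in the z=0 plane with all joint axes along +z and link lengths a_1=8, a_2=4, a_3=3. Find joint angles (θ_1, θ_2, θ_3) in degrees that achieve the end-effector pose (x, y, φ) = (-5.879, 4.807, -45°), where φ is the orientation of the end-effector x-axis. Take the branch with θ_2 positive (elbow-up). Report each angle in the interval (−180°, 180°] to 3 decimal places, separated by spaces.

wrist centre = target − a_3·(cos φ, sin φ) = (-8.0003, 6.9283)
cos θ_2 = (112.0067−8²−4²)/(2·8·4) = 0.5001; θ_2 = 59.9930° (elbow-up)
β = atan2(6.9283,-8.0003) = 139.1073°; ψ = atan2(3.4639,10.0004) = 19.1046°
θ_1 = β − ψ = 120.0026°
θ_3 = φ − θ_1 − θ_2 = 135.0043° (wrapped to (-180°,180°])

120.003 59.993 135.004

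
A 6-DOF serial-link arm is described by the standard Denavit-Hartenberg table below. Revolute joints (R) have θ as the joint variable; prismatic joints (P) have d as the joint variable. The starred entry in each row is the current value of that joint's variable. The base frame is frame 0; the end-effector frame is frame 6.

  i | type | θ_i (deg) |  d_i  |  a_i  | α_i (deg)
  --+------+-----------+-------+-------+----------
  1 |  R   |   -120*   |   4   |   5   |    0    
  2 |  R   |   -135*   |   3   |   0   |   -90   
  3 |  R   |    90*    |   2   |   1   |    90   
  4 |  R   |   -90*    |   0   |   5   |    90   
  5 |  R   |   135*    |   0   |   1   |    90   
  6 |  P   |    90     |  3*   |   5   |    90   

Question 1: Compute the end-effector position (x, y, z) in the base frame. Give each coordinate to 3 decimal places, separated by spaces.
1.032 -0.456 11.000

after link 1: o_1 = (-2.5000, -4.3301, 4.0000)
after link 2: o_2 = (-2.5000, -4.3301, 7.0000)
after link 3: o_3 = (-4.4319, -4.8478, 6.0000)
after link 4: o_4 = (0.3978, -3.5537, 6.0000)
after link 5: o_5 = (-0.4682, -3.0537, 6.0000)
after link 6: o_6 = (1.0318, -0.4556, 11.0000)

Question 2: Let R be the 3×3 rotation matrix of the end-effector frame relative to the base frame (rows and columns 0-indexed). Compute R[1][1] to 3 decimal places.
End-effector y-axis (col 1 of R) = (0.5000,0.8660,-0.0000)
R[1][1] = 0.8660

0.866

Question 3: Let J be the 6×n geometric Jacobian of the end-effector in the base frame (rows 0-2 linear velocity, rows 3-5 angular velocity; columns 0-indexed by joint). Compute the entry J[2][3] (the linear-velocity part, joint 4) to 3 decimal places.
-6.414

axis z_3 = (-0.2588,0.9659,0.0000); lever o_n−o_3 = (5.4636,4.3922,5.0000)
cross product → J_v[:, 3] = (4.8296,1.2941,-6.4142)
J_ω[:, 3] = z_3
entry J[2][3] = -6.4142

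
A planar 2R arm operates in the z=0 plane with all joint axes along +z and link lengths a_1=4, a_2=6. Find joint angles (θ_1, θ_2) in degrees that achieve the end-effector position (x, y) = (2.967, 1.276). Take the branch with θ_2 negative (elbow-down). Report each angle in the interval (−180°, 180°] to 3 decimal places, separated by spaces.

135.007 -149.999

cos θ_2 = (10.4313−4²−6²)/(2·4·6) = -0.8660; θ_2 = -149.9988° (elbow-down)
β = atan2(1.2760,2.9670) = 23.2708°; ψ = atan2(-3.0001,-1.1961) = -111.7363°
θ_1 = β − ψ = 135.0071°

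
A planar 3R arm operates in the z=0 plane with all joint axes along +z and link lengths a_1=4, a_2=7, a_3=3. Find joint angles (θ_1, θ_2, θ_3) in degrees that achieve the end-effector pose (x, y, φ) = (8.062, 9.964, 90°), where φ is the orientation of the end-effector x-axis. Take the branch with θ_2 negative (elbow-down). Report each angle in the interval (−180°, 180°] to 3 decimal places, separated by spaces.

wrist centre = target − a_3·(cos φ, sin φ) = (8.0620, 6.9640)
cos θ_2 = (113.4931−4²−7²)/(2·4·7) = 0.8659; θ_2 = -30.0088° (elbow-down)
β = atan2(6.9640,8.0620) = 40.8206°; ψ = atan2(-3.5009,10.0616) = -19.1852°
θ_1 = β − ψ = 60.0059°
θ_3 = φ − θ_1 − θ_2 = 60.0029° (wrapped to (-180°,180°])

60.006 -30.009 60.003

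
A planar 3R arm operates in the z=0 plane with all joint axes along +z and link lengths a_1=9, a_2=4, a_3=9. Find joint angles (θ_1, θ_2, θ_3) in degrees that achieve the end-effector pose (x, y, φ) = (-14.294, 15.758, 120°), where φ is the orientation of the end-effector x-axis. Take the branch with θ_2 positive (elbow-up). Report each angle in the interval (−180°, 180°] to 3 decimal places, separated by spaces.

131.764 30.015 -41.779

wrist centre = target − a_3·(cos φ, sin φ) = (-9.7940, 7.9638)
cos θ_2 = (159.3441−9²−4²)/(2·9·4) = 0.8659; θ_2 = 30.0155° (elbow-up)
β = atan2(7.9638,-9.7940) = 140.8845°; ψ = atan2(2.0009,12.4636) = 9.1206°
θ_1 = β − ψ = 131.7639°
θ_3 = φ − θ_1 − θ_2 = -41.7794° (wrapped to (-180°,180°])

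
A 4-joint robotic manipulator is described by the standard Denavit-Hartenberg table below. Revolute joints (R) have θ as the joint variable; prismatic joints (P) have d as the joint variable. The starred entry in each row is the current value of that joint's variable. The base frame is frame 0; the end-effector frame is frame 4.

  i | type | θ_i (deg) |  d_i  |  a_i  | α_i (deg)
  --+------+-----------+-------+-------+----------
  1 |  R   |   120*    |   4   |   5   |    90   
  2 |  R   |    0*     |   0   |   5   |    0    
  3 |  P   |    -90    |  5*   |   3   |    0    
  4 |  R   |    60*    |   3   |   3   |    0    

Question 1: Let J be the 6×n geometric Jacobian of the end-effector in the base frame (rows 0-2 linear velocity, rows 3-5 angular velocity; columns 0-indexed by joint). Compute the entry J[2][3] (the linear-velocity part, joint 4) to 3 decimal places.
axis z_3 = (0.8660,0.5000,0.0000); lever o_n−o_3 = (1.2990,3.7500,-1.5000)
cross product → J_v[:, 3] = (-0.7500,1.2990,2.5981)
J_ω[:, 3] = z_3
entry J[2][3] = 2.5981

2.598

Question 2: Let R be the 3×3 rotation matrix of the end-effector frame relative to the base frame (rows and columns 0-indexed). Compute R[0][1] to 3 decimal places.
End-effector y-axis (col 1 of R) = (-0.2500,0.4330,0.8660)
R[0][1] = -0.2500

-0.250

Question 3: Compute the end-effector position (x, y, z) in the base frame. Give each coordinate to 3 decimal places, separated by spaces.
after link 1: o_1 = (-2.5000, 4.3301, 4.0000)
after link 2: o_2 = (-5.0000, 8.6603, 4.0000)
after link 3: o_3 = (-0.6699, 11.1603, 1.0000)
after link 4: o_4 = (0.6292, 14.9103, -0.5000)

0.629 14.910 -0.500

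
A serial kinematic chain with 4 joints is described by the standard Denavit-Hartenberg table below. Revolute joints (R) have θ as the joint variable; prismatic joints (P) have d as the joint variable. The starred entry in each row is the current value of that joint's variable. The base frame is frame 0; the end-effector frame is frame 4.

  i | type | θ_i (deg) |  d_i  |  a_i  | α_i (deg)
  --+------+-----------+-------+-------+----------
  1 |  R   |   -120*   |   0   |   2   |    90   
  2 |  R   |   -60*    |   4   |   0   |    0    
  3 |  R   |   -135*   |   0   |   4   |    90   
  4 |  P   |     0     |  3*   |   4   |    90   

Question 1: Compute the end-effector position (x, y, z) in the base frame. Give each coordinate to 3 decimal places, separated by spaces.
after link 1: o_1 = (-1.0000, -1.7321, 0.0000)
after link 2: o_2 = (-4.4641, 0.2679, 0.0000)
after link 3: o_3 = (-2.5322, 3.6140, 1.0353)
after link 4: o_4 = (-0.9886, 6.2876, 4.9683)

-0.989 6.288 4.968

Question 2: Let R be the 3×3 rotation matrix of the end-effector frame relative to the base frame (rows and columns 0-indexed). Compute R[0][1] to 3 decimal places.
End-effector y-axis (col 1 of R) = (-0.1294,-0.2241,0.9659)
R[0][1] = -0.1294

-0.129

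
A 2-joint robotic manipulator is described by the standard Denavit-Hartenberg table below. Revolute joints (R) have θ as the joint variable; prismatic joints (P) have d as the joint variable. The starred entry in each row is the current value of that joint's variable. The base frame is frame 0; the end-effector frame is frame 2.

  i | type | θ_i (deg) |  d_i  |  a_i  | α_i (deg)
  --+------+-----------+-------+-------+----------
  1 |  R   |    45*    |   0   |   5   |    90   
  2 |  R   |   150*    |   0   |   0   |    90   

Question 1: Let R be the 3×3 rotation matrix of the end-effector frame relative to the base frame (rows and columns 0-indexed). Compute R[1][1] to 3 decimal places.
End-effector y-axis (col 1 of R) = (0.7071,-0.7071,0.0000)
R[1][1] = -0.7071

-0.707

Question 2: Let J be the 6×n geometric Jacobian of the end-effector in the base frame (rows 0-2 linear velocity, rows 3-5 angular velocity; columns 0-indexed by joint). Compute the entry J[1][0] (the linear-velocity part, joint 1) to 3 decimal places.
axis z_0 = ẑ; lever o_n−o_0 = (3.5355,3.5355,0.0000)
cross product → J_v[:, 0] = (-3.5355,3.5355,0.0000)
J_ω[:, 0] = z_0
entry J[1][0] = 3.5355

3.536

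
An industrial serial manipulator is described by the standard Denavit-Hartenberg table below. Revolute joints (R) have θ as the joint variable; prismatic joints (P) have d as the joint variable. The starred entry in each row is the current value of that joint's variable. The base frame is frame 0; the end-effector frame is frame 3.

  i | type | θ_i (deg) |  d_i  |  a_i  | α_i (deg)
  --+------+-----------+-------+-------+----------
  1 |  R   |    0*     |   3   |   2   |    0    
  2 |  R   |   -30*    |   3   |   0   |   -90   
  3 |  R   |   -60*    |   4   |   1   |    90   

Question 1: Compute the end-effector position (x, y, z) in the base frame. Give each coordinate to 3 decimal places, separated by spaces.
4.433 3.214 6.866

after link 1: o_1 = (2.0000, 0.0000, 3.0000)
after link 2: o_2 = (2.0000, 0.0000, 6.0000)
after link 3: o_3 = (4.4330, 3.2141, 6.8660)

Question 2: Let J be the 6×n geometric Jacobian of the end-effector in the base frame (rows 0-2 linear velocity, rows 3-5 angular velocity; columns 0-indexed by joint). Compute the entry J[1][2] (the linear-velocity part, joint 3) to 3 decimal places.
axis z_2 = (0.5000,0.8660,0.0000); lever o_n−o_2 = (2.4330,3.2141,0.8660)
cross product → J_v[:, 2] = (0.7500,-0.4330,-0.5000)
J_ω[:, 2] = z_2
entry J[1][2] = -0.4330

-0.433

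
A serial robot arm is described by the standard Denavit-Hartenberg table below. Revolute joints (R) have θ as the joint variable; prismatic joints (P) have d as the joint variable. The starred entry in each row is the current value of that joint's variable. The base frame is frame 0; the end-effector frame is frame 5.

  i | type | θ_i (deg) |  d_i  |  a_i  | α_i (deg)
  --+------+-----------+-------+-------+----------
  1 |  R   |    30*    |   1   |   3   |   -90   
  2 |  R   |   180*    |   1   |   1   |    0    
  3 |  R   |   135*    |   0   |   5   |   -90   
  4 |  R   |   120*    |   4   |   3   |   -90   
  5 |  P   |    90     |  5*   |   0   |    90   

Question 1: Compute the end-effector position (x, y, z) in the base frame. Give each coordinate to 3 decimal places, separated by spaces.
3.222 2.902 -2.415

after link 1: o_1 = (2.5981, 1.5000, 1.0000)
after link 2: o_2 = (1.2321, 1.8660, 1.0000)
after link 3: o_3 = (4.2939, 3.6338, 4.5355)
after link 4: o_4 = (7.1239, 2.2677, 0.6464)
after link 5: o_5 = (3.2222, 2.9018, -2.4154)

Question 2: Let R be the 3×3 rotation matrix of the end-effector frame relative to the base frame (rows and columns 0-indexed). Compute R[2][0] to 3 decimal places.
End-effector x-axis (col 0 of R) = (-0.6124,-0.3536,0.7071)
R[2][0] = 0.7071

0.707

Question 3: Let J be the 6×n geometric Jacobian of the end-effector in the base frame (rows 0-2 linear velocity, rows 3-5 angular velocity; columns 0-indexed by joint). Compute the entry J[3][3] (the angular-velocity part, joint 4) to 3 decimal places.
0.612

axis z_3 = (0.6124,0.3536,-0.7071); lever o_n−o_3 = (-1.0717,-0.7320,-6.9509)
cross product → J_v[:, 3] = (-2.9751,5.0144,-0.0694)
J_ω[:, 3] = z_3
entry J[3][3] = 0.6124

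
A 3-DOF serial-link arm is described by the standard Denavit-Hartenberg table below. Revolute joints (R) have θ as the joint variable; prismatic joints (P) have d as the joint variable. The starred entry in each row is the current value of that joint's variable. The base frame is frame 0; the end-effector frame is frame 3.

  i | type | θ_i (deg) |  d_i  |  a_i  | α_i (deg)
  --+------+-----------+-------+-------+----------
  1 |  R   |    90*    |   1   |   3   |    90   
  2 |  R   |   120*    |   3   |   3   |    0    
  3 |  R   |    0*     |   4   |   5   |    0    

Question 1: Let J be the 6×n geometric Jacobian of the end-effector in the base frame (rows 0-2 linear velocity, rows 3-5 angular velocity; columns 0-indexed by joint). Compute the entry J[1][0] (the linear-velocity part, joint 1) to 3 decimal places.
axis z_0 = ẑ; lever o_n−o_0 = (7.0000,-1.0000,7.9282)
cross product → J_v[:, 0] = (1.0000,7.0000,-0.0000)
J_ω[:, 0] = z_0
entry J[1][0] = 7.0000

7.000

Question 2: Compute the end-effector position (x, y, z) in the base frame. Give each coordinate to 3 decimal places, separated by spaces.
7.000 -1.000 7.928

after link 1: o_1 = (0.0000, 3.0000, 1.0000)
after link 2: o_2 = (3.0000, 1.5000, 3.5981)
after link 3: o_3 = (7.0000, -1.0000, 7.9282)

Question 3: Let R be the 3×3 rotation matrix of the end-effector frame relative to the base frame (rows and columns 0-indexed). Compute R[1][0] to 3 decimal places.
End-effector x-axis (col 0 of R) = (-0.0000,-0.5000,0.8660)
R[1][0] = -0.5000

-0.500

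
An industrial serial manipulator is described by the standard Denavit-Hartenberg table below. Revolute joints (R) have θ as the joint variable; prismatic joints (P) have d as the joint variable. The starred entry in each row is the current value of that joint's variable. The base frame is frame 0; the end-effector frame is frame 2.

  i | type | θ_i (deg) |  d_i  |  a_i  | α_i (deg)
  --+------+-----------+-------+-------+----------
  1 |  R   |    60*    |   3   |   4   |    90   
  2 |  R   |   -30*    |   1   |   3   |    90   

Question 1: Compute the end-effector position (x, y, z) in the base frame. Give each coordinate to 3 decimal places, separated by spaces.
after link 1: o_1 = (2.0000, 3.4641, 3.0000)
after link 2: o_2 = (4.1651, 5.2141, 1.5000)

4.165 5.214 1.500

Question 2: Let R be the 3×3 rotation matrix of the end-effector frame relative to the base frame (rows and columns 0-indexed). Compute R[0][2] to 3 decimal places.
-0.250

End-effector z-axis (col 2 of R) = (-0.2500,-0.4330,-0.8660)
R[0][2] = -0.2500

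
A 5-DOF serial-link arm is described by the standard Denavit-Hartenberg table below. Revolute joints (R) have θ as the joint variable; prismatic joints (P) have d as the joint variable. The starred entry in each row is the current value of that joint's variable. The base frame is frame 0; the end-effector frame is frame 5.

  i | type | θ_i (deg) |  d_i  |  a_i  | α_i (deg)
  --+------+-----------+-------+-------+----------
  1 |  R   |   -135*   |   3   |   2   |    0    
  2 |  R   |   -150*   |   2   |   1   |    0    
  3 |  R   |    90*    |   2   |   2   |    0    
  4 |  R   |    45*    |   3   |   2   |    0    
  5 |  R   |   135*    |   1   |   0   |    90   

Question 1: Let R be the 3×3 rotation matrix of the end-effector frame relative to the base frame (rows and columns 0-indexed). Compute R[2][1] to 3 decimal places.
1.000

End-effector y-axis (col 1 of R) = (0.0000,0.0000,1.0000)
R[2][1] = 1.0000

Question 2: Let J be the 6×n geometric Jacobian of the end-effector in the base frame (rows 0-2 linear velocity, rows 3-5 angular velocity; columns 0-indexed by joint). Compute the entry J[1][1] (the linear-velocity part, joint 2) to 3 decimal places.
-3.405

axis z_1 = (0.0000,0.0000,1.0000); lever o_n−o_1 = (-3.4051,0.4836,8.0000)
cross product → J_v[:, 1] = (-0.4836,-3.4051,0.0000)
J_ω[:, 1] = z_1
entry J[1][1] = -3.4051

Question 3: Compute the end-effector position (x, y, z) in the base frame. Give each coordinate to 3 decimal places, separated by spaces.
after link 1: o_1 = (-1.4142, -1.4142, 3.0000)
after link 2: o_2 = (-1.1554, -0.4483, 5.0000)
after link 3: o_3 = (-3.0872, 0.0694, 7.0000)
after link 4: o_4 = (-4.8193, -0.9306, 10.0000)
after link 5: o_5 = (-4.8193, -0.9306, 11.0000)

-4.819 -0.931 11.000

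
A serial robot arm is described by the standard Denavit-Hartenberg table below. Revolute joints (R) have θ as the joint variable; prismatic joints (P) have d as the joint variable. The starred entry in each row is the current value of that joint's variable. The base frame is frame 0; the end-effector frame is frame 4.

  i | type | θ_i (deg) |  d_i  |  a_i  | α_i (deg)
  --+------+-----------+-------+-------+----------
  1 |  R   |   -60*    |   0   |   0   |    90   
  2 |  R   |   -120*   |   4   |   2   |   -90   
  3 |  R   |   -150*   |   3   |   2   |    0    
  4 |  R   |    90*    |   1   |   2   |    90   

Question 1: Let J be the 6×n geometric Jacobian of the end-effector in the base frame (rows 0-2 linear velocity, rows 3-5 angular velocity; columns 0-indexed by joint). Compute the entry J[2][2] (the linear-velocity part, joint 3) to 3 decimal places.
axis z_2 = (0.4330,-0.7500,-0.5000); lever o_n−o_2 = (-0.4510,-4.6830,-1.3660)
cross product → J_v[:, 2] = (-1.3170,0.8170,-2.3660)
J_ω[:, 2] = z_2
entry J[2][2] = -2.3660

-2.366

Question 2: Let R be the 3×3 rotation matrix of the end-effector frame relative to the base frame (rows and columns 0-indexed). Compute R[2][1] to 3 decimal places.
End-effector y-axis (col 1 of R) = (0.4330,-0.7500,-0.5000)
R[2][1] = -0.5000

-0.500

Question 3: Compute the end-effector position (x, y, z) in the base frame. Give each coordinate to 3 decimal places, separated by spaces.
-4.415 -5.817 -3.098

after link 1: o_1 = (0.0000, 0.0000, 0.0000)
after link 2: o_2 = (-3.9641, -1.1340, -1.7321)
after link 3: o_3 = (-3.0981, -4.6340, -1.7321)
after link 4: o_4 = (-4.4151, -5.8170, -3.0981)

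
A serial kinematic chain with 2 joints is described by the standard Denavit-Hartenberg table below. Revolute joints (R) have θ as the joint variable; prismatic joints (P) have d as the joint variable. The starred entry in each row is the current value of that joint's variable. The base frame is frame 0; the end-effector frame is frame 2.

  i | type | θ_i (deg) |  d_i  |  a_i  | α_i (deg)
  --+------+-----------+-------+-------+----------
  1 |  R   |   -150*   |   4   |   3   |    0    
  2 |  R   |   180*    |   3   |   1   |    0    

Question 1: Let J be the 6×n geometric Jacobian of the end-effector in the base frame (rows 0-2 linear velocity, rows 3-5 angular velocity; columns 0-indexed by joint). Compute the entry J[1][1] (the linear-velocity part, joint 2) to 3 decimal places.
0.866

axis z_1 = (0.0000,0.0000,1.0000); lever o_n−o_1 = (0.8660,0.5000,3.0000)
cross product → J_v[:, 1] = (-0.5000,0.8660,0.0000)
J_ω[:, 1] = z_1
entry J[1][1] = 0.8660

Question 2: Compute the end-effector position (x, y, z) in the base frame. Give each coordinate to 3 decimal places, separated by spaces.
-1.732 -1.000 7.000

after link 1: o_1 = (-2.5981, -1.5000, 4.0000)
after link 2: o_2 = (-1.7321, -1.0000, 7.0000)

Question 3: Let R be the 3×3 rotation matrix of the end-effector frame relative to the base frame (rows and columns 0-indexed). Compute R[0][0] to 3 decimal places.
End-effector x-axis (col 0 of R) = (0.8660,0.5000,0.0000)
R[0][0] = 0.8660

0.866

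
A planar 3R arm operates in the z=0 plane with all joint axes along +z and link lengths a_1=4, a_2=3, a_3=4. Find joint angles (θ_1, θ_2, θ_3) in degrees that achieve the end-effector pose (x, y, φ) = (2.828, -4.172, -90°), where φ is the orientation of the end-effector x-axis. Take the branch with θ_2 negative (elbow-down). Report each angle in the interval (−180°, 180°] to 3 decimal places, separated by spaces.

wrist centre = target − a_3·(cos φ, sin φ) = (2.8280, -0.1720)
cos θ_2 = (8.0272−4²−3²)/(2·4·3) = -0.7072; θ_2 = -135.0077° (elbow-down)
β = atan2(-0.1720,2.8280) = -3.4805°; ψ = atan2(-2.1210,1.8784) = -48.4718°
θ_1 = β − ψ = 44.9913°
θ_3 = φ − θ_1 − θ_2 = 0.0163° (wrapped to (-180°,180°])

44.991 -135.008 0.016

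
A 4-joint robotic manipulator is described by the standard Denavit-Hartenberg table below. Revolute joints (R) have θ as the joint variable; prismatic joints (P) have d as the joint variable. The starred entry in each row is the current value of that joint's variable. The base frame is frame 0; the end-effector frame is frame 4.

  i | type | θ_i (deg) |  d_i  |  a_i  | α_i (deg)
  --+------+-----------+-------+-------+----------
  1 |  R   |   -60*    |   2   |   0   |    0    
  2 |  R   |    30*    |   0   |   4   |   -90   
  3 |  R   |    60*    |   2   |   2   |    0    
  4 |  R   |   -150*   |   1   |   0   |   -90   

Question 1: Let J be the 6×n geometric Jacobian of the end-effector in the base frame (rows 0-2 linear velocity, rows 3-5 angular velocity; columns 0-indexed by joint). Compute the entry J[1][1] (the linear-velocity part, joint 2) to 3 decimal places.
5.830

axis z_1 = (0.0000,0.0000,1.0000); lever o_n−o_1 = (5.8301,0.0981,-1.7321)
cross product → J_v[:, 1] = (-0.0981,5.8301,0.0000)
J_ω[:, 1] = z_1
entry J[1][1] = 5.8301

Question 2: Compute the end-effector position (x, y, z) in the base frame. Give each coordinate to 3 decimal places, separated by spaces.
after link 1: o_1 = (0.0000, 0.0000, 2.0000)
after link 2: o_2 = (3.4641, -2.0000, 2.0000)
after link 3: o_3 = (5.3301, -0.7679, 0.2679)
after link 4: o_4 = (5.8301, 0.0981, 0.2679)

5.830 0.098 0.268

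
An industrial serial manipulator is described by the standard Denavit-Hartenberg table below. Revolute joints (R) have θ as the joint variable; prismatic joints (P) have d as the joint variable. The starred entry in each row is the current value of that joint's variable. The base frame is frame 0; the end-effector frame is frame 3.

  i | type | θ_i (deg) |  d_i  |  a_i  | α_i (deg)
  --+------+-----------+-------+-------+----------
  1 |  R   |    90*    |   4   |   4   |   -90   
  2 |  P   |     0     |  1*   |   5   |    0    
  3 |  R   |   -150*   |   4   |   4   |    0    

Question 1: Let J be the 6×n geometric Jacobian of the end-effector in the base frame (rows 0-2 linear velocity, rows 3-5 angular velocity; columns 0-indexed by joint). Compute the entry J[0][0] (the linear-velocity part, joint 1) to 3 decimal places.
axis z_0 = ẑ; lever o_n−o_0 = (-5.0000,5.5359,6.0000)
cross product → J_v[:, 0] = (-5.5359,-5.0000,0.0000)
J_ω[:, 0] = z_0
entry J[0][0] = -5.5359

-5.536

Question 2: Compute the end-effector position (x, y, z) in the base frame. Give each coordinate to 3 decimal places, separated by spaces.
after link 1: o_1 = (0.0000, 4.0000, 4.0000)
after link 2: o_2 = (-1.0000, 9.0000, 4.0000)
after link 3: o_3 = (-5.0000, 5.5359, 6.0000)

-5.000 5.536 6.000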